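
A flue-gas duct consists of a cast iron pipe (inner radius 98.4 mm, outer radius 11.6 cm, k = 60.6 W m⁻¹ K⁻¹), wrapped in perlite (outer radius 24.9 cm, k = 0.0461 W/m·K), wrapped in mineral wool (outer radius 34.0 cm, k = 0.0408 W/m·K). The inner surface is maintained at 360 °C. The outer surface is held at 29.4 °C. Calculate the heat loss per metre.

Q' = 85.8 W/m

Resistance network (inner→outer):
  R'_cast iron = ln(0.116/0.0984)/(2πk) = 0.1645/(2π·60.6) = 4.322×10^-4 m·K/W
  R'_perlite = ln(0.249/0.116)/(2πk) = 0.7639/(2π·0.0461) = 2.637 m·K/W
  R'_mineral wool = ln(0.340/0.249)/(2πk) = 0.3115/(2π·0.0408) = 1.215 m·K/W
ΣR = 4.322×10^-4 + 2.637 + 1.215 = 3.852 m·K/W
Q' = ΔT/ΣR = (360 °C − 29.4 °C)/3.852 = 85.8 W/m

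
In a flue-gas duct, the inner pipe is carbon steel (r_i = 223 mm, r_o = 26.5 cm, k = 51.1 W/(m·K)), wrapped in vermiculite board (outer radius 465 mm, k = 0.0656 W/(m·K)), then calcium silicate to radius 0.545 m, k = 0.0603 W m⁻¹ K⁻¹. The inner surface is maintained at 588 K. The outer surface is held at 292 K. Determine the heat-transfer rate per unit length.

Treat each layer as a resistance in series:
  R'_carbon steel = ln(0.265/0.223)/(2πk) = 0.1726/(2π·51.1) = 5.374×10^-4 m·K/W
  R'_vermiculite board = ln(0.465/0.265)/(2πk) = 0.5623/(2π·0.0656) = 1.364 m·K/W
  R'_calcium silicate = ln(0.545/0.465)/(2πk) = 0.1587/(2π·0.0603) = 0.4190 m·K/W
ΣR = 5.374×10^-4 + 1.364 + 0.4190 = 1.784 m·K/W
Q' = ΔT/ΣR = (588 K − 292 K)/1.784 = 166 W/m

Q' = 166 W/m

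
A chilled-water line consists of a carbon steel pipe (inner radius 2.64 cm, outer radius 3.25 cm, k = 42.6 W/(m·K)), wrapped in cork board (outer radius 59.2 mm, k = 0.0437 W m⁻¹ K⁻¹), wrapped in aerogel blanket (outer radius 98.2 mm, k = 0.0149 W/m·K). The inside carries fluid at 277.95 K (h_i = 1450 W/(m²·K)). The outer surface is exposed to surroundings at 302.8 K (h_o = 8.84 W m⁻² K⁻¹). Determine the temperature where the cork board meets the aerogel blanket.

Resistance network (inner→outer):
  R'_conv,in = 1/(2πr h) = 1/(2π·0.0264·1450) = 0.004158 m·K/W
  R'_carbon steel = ln(0.0325/0.0264)/(2πk) = 0.2079/(2π·42.6) = 7.766×10^-4 m·K/W
  R'_cork board = ln(0.0592/0.0325)/(2πk) = 0.5997/(2π·0.0437) = 2.184 m·K/W
  R'_aerogel blanket = ln(0.0982/0.0592)/(2πk) = 0.5061/(2π·0.0149) = 5.406 m·K/W
  R'_conv,out = 1/(2πr h) = 1/(2π·0.0982·8.84) = 0.1833 m·K/W
ΣR = 0.004158 + 7.766×10^-4 + 2.184 + 5.406 + 0.1833 = 7.778 m·K/W
Q' = ΔT/ΣR = (277.95 K − 302.8 K)/7.778 = -3.195 W/m
From the inner boundary to the cork board/aerogel blanket interface, ΣR_partial = 2.189 m·K/W.
T_interface = T_in − Q'·ΣR_partial = 277.95 K − (-3.195)(2.189) = 284.9 K

T = 284.9 K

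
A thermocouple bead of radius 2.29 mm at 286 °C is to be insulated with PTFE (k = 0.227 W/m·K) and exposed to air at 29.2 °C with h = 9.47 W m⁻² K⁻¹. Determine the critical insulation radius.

For a sphere, r_cr = 2k_ins/h = 2·0.227/9.47 = 0.0479 m = 4.79 cm

r_cr = 4.79 cm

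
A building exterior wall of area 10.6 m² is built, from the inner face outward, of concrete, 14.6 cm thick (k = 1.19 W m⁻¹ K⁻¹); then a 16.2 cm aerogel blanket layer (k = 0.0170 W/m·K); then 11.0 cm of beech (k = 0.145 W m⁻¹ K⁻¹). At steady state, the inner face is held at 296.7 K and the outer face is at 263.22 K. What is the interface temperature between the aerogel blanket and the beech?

Treat each layer as a resistance in series:
  R_concrete = L/(kA) = 0.146/(1.19·10.6) = 0.01157 K/W
  R_aerogel blanket = L/(kA) = 0.162/(0.0170·10.6) = 0.8990 K/W
  R_beech = L/(kA) = 0.110/(0.145·10.6) = 0.07157 K/W
ΣR = 0.01157 + 0.8990 + 0.07157 = 0.9821 K/W
Q = ΔT/ΣR = (296.7 K − 263.22 K)/0.9821 = 34.09 W
From the inner boundary to the aerogel blanket/beech interface, ΣR_partial = 0.9106 K/W.
T_interface = T_in − Q·ΣR_partial = 296.7 K − (34.09)(0.9106) = 265.66 K

T = 265.66 K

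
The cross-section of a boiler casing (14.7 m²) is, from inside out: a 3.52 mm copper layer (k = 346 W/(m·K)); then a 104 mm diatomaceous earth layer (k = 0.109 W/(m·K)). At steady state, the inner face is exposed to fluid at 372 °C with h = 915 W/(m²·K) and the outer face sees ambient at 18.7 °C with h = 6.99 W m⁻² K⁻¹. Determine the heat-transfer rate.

Treat each layer as a resistance in series:
  R_conv,in = 1/(hA) = 1/(915·14.7) = 7.435×10^-5 K/W
  R_copper = L/(kA) = 0.00352/(346·14.7) = 6.921×10^-7 K/W
  R_diatomaceous earth = L/(kA) = 0.104/(0.109·14.7) = 0.06491 K/W
  R_conv,out = 1/(hA) = 1/(6.99·14.7) = 0.009732 K/W
ΣR = 7.435×10^-5 + 6.921×10^-7 + 0.06491 + 0.009732 = 0.07472 K/W
Q = ΔT/ΣR = (372 °C − 18.7 °C)/0.07472 = 4730 W

Q = 4.73 kW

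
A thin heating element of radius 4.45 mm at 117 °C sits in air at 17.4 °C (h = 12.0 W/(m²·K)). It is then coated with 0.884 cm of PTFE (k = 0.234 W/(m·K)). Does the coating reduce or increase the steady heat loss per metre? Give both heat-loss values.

increases: 33.4 → 57.2 W/m

Critical radius for a cylinder: r_cr = k/h = 0.0195 m = 1.95 cm.
Outer radius after coating: r₂ = 0.00445 + 0.00884 = 0.01329 m.
Since r₁ < r_cr and r₂ ≤ r_cr, the coating moves toward the maximum at r_cr — heat loss rises.
Bare: R = 1/(2πr₁h) = 2.980 m·K/W; Q = 99.6/2.980 = 33.4 W/m.
Coated: R = R_cond + R_conv = 1.742 m·K/W; Q = 99.6/1.742 = 57.2 W/m.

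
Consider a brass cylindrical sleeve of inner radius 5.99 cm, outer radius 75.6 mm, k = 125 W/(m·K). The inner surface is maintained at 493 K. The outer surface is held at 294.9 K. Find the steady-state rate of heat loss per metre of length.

Q' = 668 kW/m

Q' = 2πk·ΔT/ln(r₂/r₁) = 2π × 125 × 198.1 / ln(0.0756/0.0599) = 6.68×10^5 W/m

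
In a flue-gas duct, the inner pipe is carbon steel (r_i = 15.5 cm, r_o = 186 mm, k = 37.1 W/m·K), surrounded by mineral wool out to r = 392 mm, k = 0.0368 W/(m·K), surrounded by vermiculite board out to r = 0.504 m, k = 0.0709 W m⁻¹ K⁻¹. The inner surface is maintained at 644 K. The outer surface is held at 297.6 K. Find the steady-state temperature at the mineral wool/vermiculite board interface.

Resistance network (inner→outer):
  R'_carbon steel = ln(0.186/0.155)/(2πk) = 0.1823/(2π·37.1) = 7.821×10^-4 m·K/W
  R'_mineral wool = ln(0.392/0.186)/(2πk) = 0.7455/(2π·0.0368) = 3.224 m·K/W
  R'_vermiculite board = ln(0.504/0.392)/(2πk) = 0.2513/(2π·0.0709) = 0.5641 m·K/W
ΣR = 7.821×10^-4 + 3.224 + 0.5641 = 3.789 m·K/W
Q' = ΔT/ΣR = (644 K − 297.6 K)/3.789 = 91.42 W/m
From the inner boundary to the mineral wool/vermiculite board interface, ΣR_partial = 3.225 m·K/W.
T_interface = T_in − Q'·ΣR_partial = 644 K − (91.42)(3.225) = 349.2 K

T = 349.2 K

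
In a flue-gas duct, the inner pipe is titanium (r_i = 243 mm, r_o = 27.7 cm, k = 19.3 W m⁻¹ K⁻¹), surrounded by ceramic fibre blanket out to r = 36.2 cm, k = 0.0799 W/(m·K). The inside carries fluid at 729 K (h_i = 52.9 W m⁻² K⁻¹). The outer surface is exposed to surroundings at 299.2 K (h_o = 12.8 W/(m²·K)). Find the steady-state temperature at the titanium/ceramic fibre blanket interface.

T = 719 K

Treat each layer as a resistance in series:
  R'_conv,in = 1/(2πr h) = 1/(2π·0.243·52.9) = 0.01238 m·K/W
  R'_titanium = ln(0.277/0.243)/(2πk) = 0.1310/(2π·19.3) = 0.001080 m·K/W
  R'_ceramic fibre blanket = ln(0.362/0.277)/(2πk) = 0.2676/(2π·0.0799) = 0.5331 m·K/W
  R'_conv,out = 1/(2πr h) = 1/(2π·0.362·12.8) = 0.03435 m·K/W
ΣR = 0.01238 + 0.001080 + 0.5331 + 0.03435 = 0.5809 m·K/W
Q' = ΔT/ΣR = (729 K − 299.2 K)/0.5809 = 739.9 W/m
From the inner boundary to the titanium/ceramic fibre blanket interface, ΣR_partial = 0.01346 m·K/W.
T_interface = T_in − Q'·ΣR_partial = 729 K − (739.9)(0.01346) = 719 K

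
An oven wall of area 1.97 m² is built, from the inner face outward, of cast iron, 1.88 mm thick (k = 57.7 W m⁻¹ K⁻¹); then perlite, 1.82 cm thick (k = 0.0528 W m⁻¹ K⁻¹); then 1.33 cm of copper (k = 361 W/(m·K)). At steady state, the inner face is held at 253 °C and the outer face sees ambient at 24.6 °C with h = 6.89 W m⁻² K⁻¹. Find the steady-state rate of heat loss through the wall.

Series thermal resistances, inner to outer:
  R_cast iron = L/(kA) = 0.00188/(57.7·1.97) = 1.654×10^-5 K/W
  R_perlite = L/(kA) = 0.0182/(0.0528·1.97) = 0.1750 K/W
  R_copper = L/(kA) = 0.0133/(361·1.97) = 1.870×10^-5 K/W
  R_conv,out = 1/(hA) = 1/(6.89·1.97) = 0.07367 K/W
ΣR = 1.654×10^-5 + 0.1750 + 1.870×10^-5 + 0.07367 = 0.2487 K/W
Q = ΔT/ΣR = (253 °C − 24.6 °C)/0.2487 = 918 W

Q = 918 W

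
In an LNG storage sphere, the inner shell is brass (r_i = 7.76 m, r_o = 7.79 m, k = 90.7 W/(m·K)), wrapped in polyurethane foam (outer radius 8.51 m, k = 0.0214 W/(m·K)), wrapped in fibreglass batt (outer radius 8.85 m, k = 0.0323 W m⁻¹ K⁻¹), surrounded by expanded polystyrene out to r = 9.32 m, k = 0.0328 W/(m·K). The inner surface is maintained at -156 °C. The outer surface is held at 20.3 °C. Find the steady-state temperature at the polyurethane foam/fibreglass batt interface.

Series thermal resistances, inner to outer:
  R_brass = (1/7.76 − 1/7.79)/(4πk) = 4.963×10^-4/(4π·90.7) = 4.354×10^-7 K/W
  R_polyurethane foam = (1/7.79 − 1/8.51)/(4πk) = 0.01086/(4π·0.0214) = 0.04039 K/W
  R_fibreglass batt = (1/8.51 − 1/8.85)/(4πk) = 0.004514/(4π·0.0323) = 0.01112 K/W
  R_expanded polystyrene = (1/8.85 − 1/9.32)/(4πk) = 0.005698/(4π·0.0328) = 0.01382 K/W
ΣR = 4.354×10^-7 + 0.04039 + 0.01112 + 0.01382 = 0.06533 K/W
Q = ΔT/ΣR = (-156 °C − 20.3 °C)/0.06533 = -2699 W
From the inner boundary to the polyurethane foam/fibreglass batt interface, ΣR_partial = 0.04039 K/W.
T_interface = T_in − Q·ΣR_partial = -156 °C − (-2699)(0.04039) = -47.0 °C

T = -47.0 °C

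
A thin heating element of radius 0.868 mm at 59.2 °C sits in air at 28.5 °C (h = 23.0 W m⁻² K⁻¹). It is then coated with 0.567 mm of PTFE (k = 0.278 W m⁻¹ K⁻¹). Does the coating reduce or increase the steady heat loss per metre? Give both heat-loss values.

Critical radius for a cylinder: r_cr = k/h = 0.0121 m = 1.21 cm.
Outer radius after coating: r₂ = 8.68×10^-4 + 5.67×10^-4 = 0.001435 m.
Since r₁ < r_cr and r₂ ≤ r_cr, the coating moves toward the maximum at r_cr — heat loss rises.
Bare: R = 1/(2πr₁h) = 7.972 m·K/W; Q = 30.7/7.972 = 3.85 W/m.
Coated: R = R_cond + R_conv = 5.110 m·K/W; Q = 30.7/5.110 = 6.01 W/m.

increases: 3.85 → 6.01 W/m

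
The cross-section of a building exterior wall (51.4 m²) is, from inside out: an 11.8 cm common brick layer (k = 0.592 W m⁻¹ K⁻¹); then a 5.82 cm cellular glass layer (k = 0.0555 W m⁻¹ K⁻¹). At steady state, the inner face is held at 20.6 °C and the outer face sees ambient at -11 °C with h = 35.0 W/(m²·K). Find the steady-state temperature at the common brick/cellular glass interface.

Series thermal resistances, inner to outer:
  R_common brick = L/(kA) = 0.118/(0.592·51.4) = 0.003878 K/W
  R_cellular glass = L/(kA) = 0.0582/(0.0555·51.4) = 0.02040 K/W
  R_conv,out = 1/(hA) = 1/(35.0·51.4) = 5.559×10^-4 K/W
ΣR = 0.003878 + 0.02040 + 5.559×10^-4 = 0.02483 K/W
Q = ΔT/ΣR = (20.6 °C − -11 °C)/0.02483 = 1273 W
From the inner boundary to the common brick/cellular glass interface, ΣR_partial = 0.003878 K/W.
T_interface = T_in − Q·ΣR_partial = 20.6 °C − (1273)(0.003878) = 15.7 °C

T = 15.7 °C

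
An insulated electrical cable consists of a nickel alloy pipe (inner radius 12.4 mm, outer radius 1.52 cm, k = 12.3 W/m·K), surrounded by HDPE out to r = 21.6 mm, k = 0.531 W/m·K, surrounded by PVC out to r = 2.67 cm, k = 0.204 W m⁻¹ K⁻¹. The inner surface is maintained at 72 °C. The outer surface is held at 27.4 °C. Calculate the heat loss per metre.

Treat each layer as a resistance in series:
  R'_nickel alloy = ln(0.0152/0.0124)/(2πk) = 0.2036/(2π·12.3) = 0.002634 m·K/W
  R'_HDPE = ln(0.0216/0.0152)/(2πk) = 0.3514/(2π·0.531) = 0.1053 m·K/W
  R'_PVC = ln(0.0267/0.0216)/(2πk) = 0.2120/(2π·0.204) = 0.1654 m·K/W
ΣR = 0.002634 + 0.1053 + 0.1654 = 0.2733 m·K/W
Q' = ΔT/ΣR = (72 °C − 27.4 °C)/0.2733 = 163 W/m

Q' = 163 W/m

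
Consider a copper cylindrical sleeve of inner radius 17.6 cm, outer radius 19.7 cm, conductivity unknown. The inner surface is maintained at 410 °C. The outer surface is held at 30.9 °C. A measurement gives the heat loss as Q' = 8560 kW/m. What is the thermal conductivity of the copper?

ΣR = ΔT/Q' = |410 − 30.9|/8.56×10^6 = 4.429×10^-5 m·K/W
ln(r₂/r₁)/(2πk) = 4.429×10^-5 ⇒ k = 0.1127/(2π·4.429×10^-5) = 405 W/m·K

k = 405 W/m·K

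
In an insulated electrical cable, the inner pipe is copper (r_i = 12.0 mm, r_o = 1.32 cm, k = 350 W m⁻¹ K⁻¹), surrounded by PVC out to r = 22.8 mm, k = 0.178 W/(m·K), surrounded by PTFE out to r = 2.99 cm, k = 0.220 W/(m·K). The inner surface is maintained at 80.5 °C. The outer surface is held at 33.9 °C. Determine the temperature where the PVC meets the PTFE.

Resistance network (inner→outer):
  R'_copper = ln(0.0132/0.0120)/(2πk) = 0.09531/(2π·350) = 4.334×10^-5 m·K/W
  R'_PVC = ln(0.0228/0.0132)/(2πk) = 0.5465/(2π·0.178) = 0.4887 m·K/W
  R'_PTFE = ln(0.0299/0.0228)/(2πk) = 0.2711/(2π·0.220) = 0.1961 m·K/W
ΣR = 4.334×10^-5 + 0.4887 + 0.1961 = 0.6848 m·K/W
Q' = ΔT/ΣR = (80.5 °C − 33.9 °C)/0.6848 = 68.05 W/m
From the inner boundary to the PVC/PTFE interface, ΣR_partial = 0.4887 m·K/W.
T_interface = T_in − Q'·ΣR_partial = 80.5 °C − (68.05)(0.4887) = 47.2 °C

T = 47.2 °C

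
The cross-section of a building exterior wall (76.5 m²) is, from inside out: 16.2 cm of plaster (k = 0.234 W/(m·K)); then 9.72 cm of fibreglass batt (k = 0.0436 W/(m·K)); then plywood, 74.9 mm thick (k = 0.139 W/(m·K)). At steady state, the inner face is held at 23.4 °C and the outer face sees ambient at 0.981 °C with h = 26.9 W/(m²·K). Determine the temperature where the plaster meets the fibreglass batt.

Resistance network (inner→outer):
  R_plaster = L/(kA) = 0.162/(0.234·76.5) = 0.009050 K/W
  R_fibreglass batt = L/(kA) = 0.0972/(0.0436·76.5) = 0.02914 K/W
  R_plywood = L/(kA) = 0.0749/(0.139·76.5) = 0.007044 K/W
  R_conv,out = 1/(hA) = 1/(26.9·76.5) = 4.859×10^-4 K/W
ΣR = 0.009050 + 0.02914 + 0.007044 + 4.859×10^-4 = 0.04572 K/W
Q = ΔT/ΣR = (23.4 °C − 0.981 °C)/0.04572 = 490.4 W
From the inner boundary to the plaster/fibreglass batt interface, ΣR_partial = 0.009050 K/W.
T_interface = T_in − Q·ΣR_partial = 23.4 °C − (490.4)(0.009050) = 19.0 °C

T = 19.0 °C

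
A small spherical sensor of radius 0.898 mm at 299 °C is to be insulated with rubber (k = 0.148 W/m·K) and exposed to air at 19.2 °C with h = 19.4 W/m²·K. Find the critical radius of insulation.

r_cr = 1.53 cm

For a sphere, r_cr = 2k_ins/h = 2·0.148/19.4 = 0.0153 m = 1.53 cm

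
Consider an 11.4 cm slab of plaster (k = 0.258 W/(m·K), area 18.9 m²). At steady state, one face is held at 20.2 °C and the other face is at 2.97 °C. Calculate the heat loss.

Q = 737 W

Q = kA·ΔT/L = 0.258 × 18.9 × |20.2 °C − 2.97 °C| / 0.114 = 737 W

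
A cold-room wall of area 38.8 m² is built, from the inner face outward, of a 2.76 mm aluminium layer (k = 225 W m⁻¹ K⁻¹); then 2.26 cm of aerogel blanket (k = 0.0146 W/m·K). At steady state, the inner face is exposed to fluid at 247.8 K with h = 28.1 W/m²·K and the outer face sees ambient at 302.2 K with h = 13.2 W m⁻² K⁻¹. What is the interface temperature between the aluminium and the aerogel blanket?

Resistance network (inner→outer):
  R_conv,in = 1/(hA) = 1/(28.1·38.8) = 9.172×10^-4 K/W
  R_aluminium = L/(kA) = 0.00276/(225·38.8) = 3.162×10^-7 K/W
  R_aerogel blanket = L/(kA) = 0.0226/(0.0146·38.8) = 0.03990 K/W
  R_conv,out = 1/(hA) = 1/(13.2·38.8) = 0.001953 K/W
ΣR = 9.172×10^-4 + 3.162×10^-7 + 0.03990 + 0.001953 = 0.04277 K/W
Q = ΔT/ΣR = (247.8 K − 302.2 K)/0.04277 = -1272 W
From the inner boundary to the aluminium/aerogel blanket interface, ΣR_partial = 9.175×10^-4 K/W.
T_interface = T_in − Q·ΣR_partial = 247.8 K − (-1272)(9.175×10^-4) = 249.0 K

T = 249.0 K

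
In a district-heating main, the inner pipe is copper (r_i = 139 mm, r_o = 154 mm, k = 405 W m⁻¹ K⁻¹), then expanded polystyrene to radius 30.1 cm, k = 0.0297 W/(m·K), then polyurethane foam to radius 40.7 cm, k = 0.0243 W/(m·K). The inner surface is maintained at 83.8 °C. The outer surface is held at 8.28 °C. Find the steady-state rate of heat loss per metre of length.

Resistance network (inner→outer):
  R'_copper = ln(0.154/0.139)/(2πk) = 0.1025/(2π·405) = 4.027×10^-5 m·K/W
  R'_expanded polystyrene = ln(0.301/0.154)/(2πk) = 0.6702/(2π·0.0297) = 3.591 m·K/W
  R'_polyurethane foam = ln(0.407/0.301)/(2πk) = 0.3017/(2π·0.0243) = 1.976 m·K/W
ΣR = 4.027×10^-5 + 3.591 + 1.976 = 5.567 m·K/W
Q' = ΔT/ΣR = (83.8 °C − 8.28 °C)/5.567 = 13.6 W/m

Q' = 13.6 W/m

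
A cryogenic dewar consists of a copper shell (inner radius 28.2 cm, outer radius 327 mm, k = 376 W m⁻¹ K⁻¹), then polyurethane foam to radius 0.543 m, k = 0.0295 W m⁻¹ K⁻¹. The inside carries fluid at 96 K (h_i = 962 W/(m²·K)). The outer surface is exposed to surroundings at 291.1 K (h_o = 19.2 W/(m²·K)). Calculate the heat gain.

Q = 59.2 W

Treat each layer as a resistance in series:
  R_conv,in = 1/(4πr²h) = 1/(4π·0.282²·962) = 0.001040 K/W
  R_copper = (1/0.282 − 1/0.327)/(4πk) = 0.4880/(4π·376) = 1.033×10^-4 K/W
  R_polyurethane foam = (1/0.327 − 1/0.543)/(4πk) = 1.216/(4π·0.0295) = 3.282 K/W
  R_conv,out = 1/(4πr²h) = 1/(4π·0.543²·19.2) = 0.01406 K/W
ΣR = 0.001040 + 1.033×10^-4 + 3.282 + 0.01406 = 3.297 K/W
Q = ΔT/ΣR = (96 K − 291.1 K)/3.297 = -59.2 W
(Negative Q ⇒ heat flows inward; heat gain = 59.2 W.)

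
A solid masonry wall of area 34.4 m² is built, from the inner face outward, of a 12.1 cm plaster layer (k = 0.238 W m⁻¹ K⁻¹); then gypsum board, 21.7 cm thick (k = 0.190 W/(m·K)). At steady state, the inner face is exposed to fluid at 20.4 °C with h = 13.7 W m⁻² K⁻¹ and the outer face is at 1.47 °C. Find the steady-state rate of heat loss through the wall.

Q = 378 W

Resistance network (inner→outer):
  R_conv,in = 1/(hA) = 1/(13.7·34.4) = 0.002122 K/W
  R_plaster = L/(kA) = 0.121/(0.238·34.4) = 0.01478 K/W
  R_gypsum board = L/(kA) = 0.217/(0.190·34.4) = 0.03320 K/W
ΣR = 0.002122 + 0.01478 + 0.03320 = 0.05010 K/W
Q = ΔT/ΣR = (20.4 °C − 1.47 °C)/0.05010 = 378 W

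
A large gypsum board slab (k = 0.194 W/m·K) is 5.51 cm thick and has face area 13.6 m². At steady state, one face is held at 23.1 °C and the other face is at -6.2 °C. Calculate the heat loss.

Q = 1400 W

Q = kA·ΔT/L = 0.194 × 13.6 × |23.1 °C − -6.2 °C| / 0.0551 = 1400 W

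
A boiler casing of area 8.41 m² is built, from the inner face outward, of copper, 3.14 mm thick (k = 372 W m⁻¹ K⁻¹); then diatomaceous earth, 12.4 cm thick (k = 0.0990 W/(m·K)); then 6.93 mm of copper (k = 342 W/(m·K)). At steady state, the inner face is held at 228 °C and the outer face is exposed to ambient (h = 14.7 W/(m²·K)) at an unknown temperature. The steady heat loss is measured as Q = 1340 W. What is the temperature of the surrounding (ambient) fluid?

Series resistances:
  R_copper = L/(kA) = 0.00314/(372·8.41) = 1.004×10^-6 K/W
  R_diatomaceous earth = L/(kA) = 0.124/(0.0990·8.41) = 0.1489 K/W
  R_copper = L/(kA) = 0.00693/(342·8.41) = 2.409×10^-6 K/W
  R_conv,out = 1/(hA) = 1/(14.7·8.41) = 0.008089 K/W
ΣR = 0.1570 K/W
ΔT = Q·ΣR = 1340 × 0.1570 = 210.4 K
Heat flows outward, so T_out = T_in − ΔT = 228 − 210.4 = 17.6 °C

T_out = 17.6 °C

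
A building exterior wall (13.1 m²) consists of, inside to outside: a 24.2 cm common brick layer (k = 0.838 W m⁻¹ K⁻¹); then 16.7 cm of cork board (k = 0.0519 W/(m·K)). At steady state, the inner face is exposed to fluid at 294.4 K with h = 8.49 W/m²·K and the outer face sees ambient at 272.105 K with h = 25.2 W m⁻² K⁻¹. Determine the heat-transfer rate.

Q = 79.7 W

Resistance network (inner→outer):
  R_conv,in = 1/(hA) = 1/(8.49·13.1) = 0.008991 K/W
  R_common brick = L/(kA) = 0.242/(0.838·13.1) = 0.02204 K/W
  R_cork board = L/(kA) = 0.167/(0.0519·13.1) = 0.2456 K/W
  R_conv,out = 1/(hA) = 1/(25.2·13.1) = 0.003029 K/W
ΣR = 0.008991 + 0.02204 + 0.2456 + 0.003029 = 0.2797 K/W
Q = ΔT/ΣR = (294.4 K − 272.105 K)/0.2797 = 79.7 W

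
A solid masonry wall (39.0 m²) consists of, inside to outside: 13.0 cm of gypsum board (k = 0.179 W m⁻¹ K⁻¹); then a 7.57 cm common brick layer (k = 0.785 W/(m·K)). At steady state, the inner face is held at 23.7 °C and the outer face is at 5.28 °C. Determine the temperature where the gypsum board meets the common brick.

T = 7.44 °C

Resistance network (inner→outer):
  R_gypsum board = L/(kA) = 0.130/(0.179·39.0) = 0.01862 K/W
  R_common brick = L/(kA) = 0.0757/(0.785·39.0) = 0.002473 K/W
ΣR = 0.01862 + 0.002473 = 0.02109 K/W
Q = ΔT/ΣR = (23.7 °C − 5.28 °C)/0.02109 = 873.4 W
From the inner boundary to the gypsum board/common brick interface, ΣR_partial = 0.01862 K/W.
T_interface = T_in − Q·ΣR_partial = 23.7 °C − (873.4)(0.01862) = 7.44 °C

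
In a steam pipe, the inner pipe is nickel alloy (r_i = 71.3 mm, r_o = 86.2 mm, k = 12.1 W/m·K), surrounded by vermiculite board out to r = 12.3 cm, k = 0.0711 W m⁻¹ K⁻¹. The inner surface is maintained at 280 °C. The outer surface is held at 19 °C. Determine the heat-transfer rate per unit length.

Series thermal resistances, inner to outer:
  R'_nickel alloy = ln(0.0862/0.0713)/(2πk) = 0.1898/(2π·12.1) = 0.002496 m·K/W
  R'_vermiculite board = ln(0.123/0.0862)/(2πk) = 0.3555/(2π·0.0711) = 0.7958 m·K/W
ΣR = 0.002496 + 0.7958 = 0.7983 m·K/W
Q' = ΔT/ΣR = (280 °C − 19 °C)/0.7983 = 327 W/m

Q' = 327 W/m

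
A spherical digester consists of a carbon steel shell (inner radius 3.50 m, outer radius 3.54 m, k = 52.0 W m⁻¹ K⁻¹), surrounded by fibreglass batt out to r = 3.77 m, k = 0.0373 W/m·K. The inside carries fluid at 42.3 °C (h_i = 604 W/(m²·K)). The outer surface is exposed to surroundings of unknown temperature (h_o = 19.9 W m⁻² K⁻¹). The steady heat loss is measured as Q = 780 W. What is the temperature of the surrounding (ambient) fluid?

Sum the resistances:
  R_conv,in = 1/(4πr²h) = 1/(4π·3.50²·604) = 1.076×10^-5 K/W
  R_carbon steel = (1/3.50 − 1/3.54)/(4πk) = 0.003228/(4π·52.0) = 4.941×10^-6 K/W
  R_fibreglass batt = (1/3.54 − 1/3.77)/(4πk) = 0.01723/(4π·0.0373) = 0.03677 K/W
  R_conv,out = 1/(4πr²h) = 1/(4π·3.77²·19.9) = 2.814×10^-4 K/W
ΣR = 0.03706 K/W
ΔT = Q·ΣR = 780 × 0.03706 = 28.91 K
Heat flows outward, so T_out = T_in − ΔT = 42.3 − 28.91 = 13.4 °C

T_out = 13.4 °C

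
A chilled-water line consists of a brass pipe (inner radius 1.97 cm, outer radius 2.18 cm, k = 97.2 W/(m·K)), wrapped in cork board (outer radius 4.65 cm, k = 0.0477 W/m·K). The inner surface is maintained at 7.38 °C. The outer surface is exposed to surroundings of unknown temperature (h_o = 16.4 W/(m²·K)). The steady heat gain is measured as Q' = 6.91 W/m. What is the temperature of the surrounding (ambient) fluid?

Series resistances:
  R'_brass = ln(0.0218/0.0197)/(2πk) = 0.1013/(2π·97.2) = 1.659×10^-4 m·K/W
  R'_cork board = ln(0.0465/0.0218)/(2πk) = 0.7575/(2π·0.0477) = 2.528 m·K/W
  R'_conv,out = 1/(2πr h) = 1/(2π·0.0465·16.4) = 0.2087 m·K/W
ΣR = 2.736 m·K/W
ΔT = Q'·ΣR = 6.91 × 2.736 = 18.91 K
Heat flows inward, so T_out = T_in + ΔT = 7.38 + 18.91 = 26.3 °C

T_out = 26.3 °C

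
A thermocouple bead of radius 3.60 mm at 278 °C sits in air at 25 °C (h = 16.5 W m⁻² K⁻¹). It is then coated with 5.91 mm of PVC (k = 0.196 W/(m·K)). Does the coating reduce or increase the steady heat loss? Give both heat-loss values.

increases: 0.680 → 2.05 W

Critical radius for a sphere: r_cr = 2k/h = 0.0238 m = 2.38 cm.
Outer radius after coating: r₂ = 0.00360 + 0.00591 = 0.00951 m.
Since r₁ < r_cr and r₂ ≤ r_cr, the coating moves toward the maximum at r_cr — heat loss rises.
Bare: R = 1/(4πr₁²h) = 372.1 K/W; Q = 253/372.1 = 0.680 W.
Coated: R = R_cond + R_conv = 123.4 K/W; Q = 253/123.4 = 2.05 W.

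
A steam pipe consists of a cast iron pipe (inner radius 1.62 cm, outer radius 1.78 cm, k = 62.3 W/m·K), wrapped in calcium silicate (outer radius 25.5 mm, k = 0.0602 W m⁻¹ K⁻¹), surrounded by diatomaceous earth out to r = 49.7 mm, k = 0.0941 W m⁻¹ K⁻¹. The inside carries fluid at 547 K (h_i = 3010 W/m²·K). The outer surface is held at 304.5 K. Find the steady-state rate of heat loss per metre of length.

Q' = 116 W/m

Treat each layer as a resistance in series:
  R'_conv,in = 1/(2πr h) = 1/(2π·0.0162·3010) = 0.003264 m·K/W
  R'_cast iron = ln(0.0178/0.0162)/(2πk) = 0.09419/(2π·62.3) = 2.406×10^-4 m·K/W
  R'_calcium silicate = ln(0.0255/0.0178)/(2πk) = 0.3595/(2π·0.0602) = 0.9504 m·K/W
  R'_diatomaceous earth = ln(0.0497/0.0255)/(2πk) = 0.6673/(2π·0.0941) = 1.129 m·K/W
ΣR = 0.003264 + 2.406×10^-4 + 0.9504 + 1.129 = 2.083 m·K/W
Q' = ΔT/ΣR = (547 K − 304.5 K)/2.083 = 116 W/m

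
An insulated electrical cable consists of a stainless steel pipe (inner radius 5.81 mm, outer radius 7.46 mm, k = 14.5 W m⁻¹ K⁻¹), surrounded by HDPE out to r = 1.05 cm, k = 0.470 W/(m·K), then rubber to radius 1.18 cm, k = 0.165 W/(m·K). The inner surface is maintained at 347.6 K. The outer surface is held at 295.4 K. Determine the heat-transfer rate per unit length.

Resistance network (inner→outer):
  R'_stainless steel = ln(0.00746/0.00581)/(2πk) = 0.2500/(2π·14.5) = 0.002744 m·K/W
  R'_HDPE = ln(0.0105/0.00746)/(2πk) = 0.3418/(2π·0.470) = 0.1157 m·K/W
  R'_rubber = ln(0.0118/0.0105)/(2πk) = 0.1167/(2π·0.165) = 0.1126 m·K/W
ΣR = 0.002744 + 0.1157 + 0.1126 = 0.2310 m·K/W
Q' = ΔT/ΣR = (347.6 K − 295.4 K)/0.2310 = 226 W/m

Q' = 226 W/m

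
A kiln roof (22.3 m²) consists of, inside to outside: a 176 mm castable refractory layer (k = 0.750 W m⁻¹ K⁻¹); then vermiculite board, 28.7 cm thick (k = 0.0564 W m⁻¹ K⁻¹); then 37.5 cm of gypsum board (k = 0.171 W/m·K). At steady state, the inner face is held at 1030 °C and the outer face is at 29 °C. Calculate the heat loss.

Q = 2970 W

Resistance network (inner→outer):
  R_castable refractory = L/(kA) = 0.176/(0.750·22.3) = 0.01052 K/W
  R_vermiculite board = L/(kA) = 0.287/(0.0564·22.3) = 0.2282 K/W
  R_gypsum board = L/(kA) = 0.375/(0.171·22.3) = 0.09834 K/W
ΣR = 0.01052 + 0.2282 + 0.09834 = 0.3371 K/W
Q = ΔT/ΣR = (1030 °C − 29 °C)/0.3371 = 2970 W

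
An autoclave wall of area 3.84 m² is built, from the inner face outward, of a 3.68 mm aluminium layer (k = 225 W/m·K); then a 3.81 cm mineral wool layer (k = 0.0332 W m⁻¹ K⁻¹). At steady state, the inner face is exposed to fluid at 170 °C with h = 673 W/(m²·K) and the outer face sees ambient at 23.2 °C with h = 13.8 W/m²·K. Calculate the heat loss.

Treat each layer as a resistance in series:
  R_conv,in = 1/(hA) = 1/(673·3.84) = 3.869×10^-4 K/W
  R_aluminium = L/(kA) = 0.00368/(225·3.84) = 4.259×10^-6 K/W
  R_mineral wool = L/(kA) = 0.0381/(0.0332·3.84) = 0.2989 K/W
  R_conv,out = 1/(hA) = 1/(13.8·3.84) = 0.01887 K/W
ΣR = 3.869×10^-4 + 4.259×10^-6 + 0.2989 + 0.01887 = 0.3182 K/W
Q = ΔT/ΣR = (170 °C − 23.2 °C)/0.3182 = 461 W

Q = 461 W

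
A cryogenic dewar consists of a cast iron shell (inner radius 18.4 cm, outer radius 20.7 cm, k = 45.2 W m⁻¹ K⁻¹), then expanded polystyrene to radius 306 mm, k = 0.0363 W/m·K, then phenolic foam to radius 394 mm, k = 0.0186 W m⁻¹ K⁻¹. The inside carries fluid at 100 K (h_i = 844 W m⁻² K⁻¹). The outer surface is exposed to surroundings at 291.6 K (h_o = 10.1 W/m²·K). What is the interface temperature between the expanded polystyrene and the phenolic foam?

Treat each layer as a resistance in series:
  R_conv,in = 1/(4πr²h) = 1/(4π·0.184²·844) = 0.002785 K/W
  R_cast iron = (1/0.184 − 1/0.207)/(4πk) = 0.6039/(4π·45.2) = 0.001063 K/W
  R_expanded polystyrene = (1/0.207 − 1/0.306)/(4πk) = 1.563/(4π·0.0363) = 3.426 K/W
  R_phenolic foam = (1/0.306 − 1/0.394)/(4πk) = 0.7299/(4π·0.0186) = 3.123 K/W
  R_conv,out = 1/(4πr²h) = 1/(4π·0.394²·10.1) = 0.05075 K/W
ΣR = 0.002785 + 0.001063 + 3.426 + 3.123 + 0.05075 = 6.604 K/W
Q = ΔT/ΣR = (100 K − 291.6 K)/6.604 = -29.01 W
From the inner boundary to the expanded polystyrene/phenolic foam interface, ΣR_partial = 3.430 K/W.
T_interface = T_in − Q·ΣR_partial = 100 K − (-29.01)(3.430) = 199.5 K

T = 199.5 K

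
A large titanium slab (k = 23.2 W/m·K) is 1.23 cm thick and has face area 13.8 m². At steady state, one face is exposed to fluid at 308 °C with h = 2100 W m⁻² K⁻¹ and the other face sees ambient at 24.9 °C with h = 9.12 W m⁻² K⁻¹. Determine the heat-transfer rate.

Q = 35300 W

Resistance network (inner→outer):
  R_conv,in = 1/(hA) = 1/(2100·13.8) = 3.451×10^-5 K/W
  R_titanium = L/(kA) = 0.0123/(23.2·13.8) = 3.842×10^-5 K/W
  R_conv,out = 1/(hA) = 1/(9.12·13.8) = 0.007946 K/W
ΣR = 3.451×10^-5 + 3.842×10^-5 + 0.007946 = 0.008019 K/W
Q = ΔT/ΣR = (308 °C − 24.9 °C)/0.008019 = 35300 W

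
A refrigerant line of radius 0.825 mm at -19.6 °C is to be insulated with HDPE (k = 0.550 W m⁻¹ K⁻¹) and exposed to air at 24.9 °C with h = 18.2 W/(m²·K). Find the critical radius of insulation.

r_cr = 3.02 cm

For a cylinder, r_cr = k_ins/h = 0.550/18.2 = 0.0302 m = 3.02 cm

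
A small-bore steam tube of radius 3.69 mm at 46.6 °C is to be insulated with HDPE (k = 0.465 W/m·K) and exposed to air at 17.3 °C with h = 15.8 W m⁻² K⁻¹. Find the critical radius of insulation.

r_cr = 2.94 cm

For a cylinder, r_cr = k_ins/h = 0.465/15.8 = 0.0294 m = 2.94 cm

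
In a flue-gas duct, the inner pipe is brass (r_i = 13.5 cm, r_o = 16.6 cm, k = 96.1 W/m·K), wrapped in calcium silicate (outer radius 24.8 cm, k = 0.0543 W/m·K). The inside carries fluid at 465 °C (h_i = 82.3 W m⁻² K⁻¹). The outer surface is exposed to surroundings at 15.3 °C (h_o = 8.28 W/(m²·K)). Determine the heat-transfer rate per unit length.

Treat each layer as a resistance in series:
  R'_conv,in = 1/(2πr h) = 1/(2π·0.135·82.3) = 0.01432 m·K/W
  R'_brass = ln(0.166/0.135)/(2πk) = 0.2067/(2π·96.1) = 3.423×10^-4 m·K/W
  R'_calcium silicate = ln(0.248/0.166)/(2πk) = 0.4014/(2π·0.0543) = 1.177 m·K/W
  R'_conv,out = 1/(2πr h) = 1/(2π·0.248·8.28) = 0.07751 m·K/W
ΣR = 0.01432 + 3.423×10^-4 + 1.177 + 0.07751 = 1.269 m·K/W
Q' = ΔT/ΣR = (465 °C − 15.3 °C)/1.269 = 354 W/m

Q' = 354 W/m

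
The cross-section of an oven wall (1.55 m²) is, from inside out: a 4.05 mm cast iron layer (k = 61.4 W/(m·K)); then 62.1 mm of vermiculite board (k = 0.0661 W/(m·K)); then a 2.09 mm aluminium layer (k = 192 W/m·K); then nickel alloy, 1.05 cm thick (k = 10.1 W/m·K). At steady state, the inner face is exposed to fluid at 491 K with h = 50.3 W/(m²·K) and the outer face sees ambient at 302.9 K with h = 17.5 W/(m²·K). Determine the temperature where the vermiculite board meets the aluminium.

T = 313.7 K

Resistance network (inner→outer):
  R_conv,in = 1/(hA) = 1/(50.3·1.55) = 0.01283 K/W
  R_cast iron = L/(kA) = 0.00405/(61.4·1.55) = 4.256×10^-5 K/W
  R_vermiculite board = L/(kA) = 0.0621/(0.0661·1.55) = 0.6061 K/W
  R_aluminium = L/(kA) = 0.00209/(192·1.55) = 7.023×10^-6 K/W
  R_nickel alloy = L/(kA) = 0.0105/(10.1·1.55) = 6.707×10^-4 K/W
  R_conv,out = 1/(hA) = 1/(17.5·1.55) = 0.03687 K/W
ΣR = 0.01283 + 4.256×10^-5 + 0.6061 + 7.023×10^-6 + 6.707×10^-4 + 0.03687 = 0.6565 K/W
Q = ΔT/ΣR = (491 K − 302.9 K)/0.6565 = 286.5 W
From the inner boundary to the vermiculite board/aluminium interface, ΣR_partial = 0.6190 K/W.
T_interface = T_in − Q·ΣR_partial = 491 K − (286.5)(0.6190) = 313.7 K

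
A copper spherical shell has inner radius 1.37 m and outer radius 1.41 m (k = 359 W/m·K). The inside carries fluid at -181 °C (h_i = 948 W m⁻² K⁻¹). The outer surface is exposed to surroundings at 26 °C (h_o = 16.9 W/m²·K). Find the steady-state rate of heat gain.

Q = 85600 W

Resistance network (inner→outer):
  R_conv,in = 1/(4πr²h) = 1/(4π·1.37²·948) = 4.472×10^-5 K/W
  R_copper = (1/1.37 − 1/1.41)/(4πk) = 0.02071/(4π·359) = 4.590×10^-6 K/W
  R_conv,out = 1/(4πr²h) = 1/(4π·1.41²·16.9) = 0.002368 K/W
ΣR = 4.472×10^-5 + 4.590×10^-6 + 0.002368 = 0.002417 K/W
Q = ΔT/ΣR = (-181 °C − 26 °C)/0.002417 = -85600 W
(Negative Q ⇒ heat flows inward; heat gain = 85600 W.)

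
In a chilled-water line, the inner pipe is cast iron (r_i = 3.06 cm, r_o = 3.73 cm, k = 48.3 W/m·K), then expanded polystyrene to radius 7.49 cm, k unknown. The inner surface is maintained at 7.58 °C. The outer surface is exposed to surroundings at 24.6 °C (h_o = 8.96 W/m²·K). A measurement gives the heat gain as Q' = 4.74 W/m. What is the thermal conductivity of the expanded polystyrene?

ΣR = ΔT/Q' = |7.58 − 24.6|/4.74 = 3.591 m·K/W
Known resistances:
  R'_cast iron = ln(0.0373/0.0306)/(2πk) = 0.1980/(2π·48.3) = 6.524×10^-4 m·K/W
  R'_conv,out = 1/(2πr h) = 1/(2π·0.0749·8.96) = 0.2372 m·K/W
R_expanded polystyrene = ΣR − ΣR_known = 3.591 − 0.2379 = 3.353 m·K/W
ln(r₂/r₁)/(2πk) = 3.353 ⇒ k = 0.6972/(2π·3.353) = 0.0331 W/m·K

k = 0.0331 W/m·K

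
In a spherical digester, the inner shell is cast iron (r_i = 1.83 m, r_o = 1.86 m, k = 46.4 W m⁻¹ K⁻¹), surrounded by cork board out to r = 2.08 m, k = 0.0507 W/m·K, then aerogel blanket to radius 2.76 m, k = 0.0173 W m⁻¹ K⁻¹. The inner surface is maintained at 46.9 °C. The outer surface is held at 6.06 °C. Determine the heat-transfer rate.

Treat each layer as a resistance in series:
  R_cast iron = (1/1.83 − 1/1.86)/(4πk) = 0.008814/(4π·46.4) = 1.512×10^-5 K/W
  R_cork board = (1/1.86 − 1/2.08)/(4πk) = 0.05687/(4π·0.0507) = 0.08925 K/W
  R_aerogel blanket = (1/2.08 − 1/2.76)/(4πk) = 0.1185/(4π·0.0173) = 0.5449 K/W
ΣR = 1.512×10^-5 + 0.08925 + 0.5449 = 0.6342 K/W
Q = ΔT/ΣR = (46.9 °C − 6.06 °C)/0.6342 = 64.4 W

Q = 64.4 W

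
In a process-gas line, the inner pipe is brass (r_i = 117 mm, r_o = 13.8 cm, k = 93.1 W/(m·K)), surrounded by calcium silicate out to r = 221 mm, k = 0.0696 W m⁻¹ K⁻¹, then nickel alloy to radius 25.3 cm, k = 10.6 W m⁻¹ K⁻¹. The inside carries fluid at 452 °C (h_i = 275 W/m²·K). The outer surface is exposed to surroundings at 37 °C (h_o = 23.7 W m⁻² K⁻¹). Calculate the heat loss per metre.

Q' = 374 W/m

Treat each layer as a resistance in series:
  R'_conv,in = 1/(2πr h) = 1/(2π·0.117·275) = 0.004947 m·K/W
  R'_brass = ln(0.138/0.117)/(2πk) = 0.1651/(2π·93.1) = 2.822×10^-4 m·K/W
  R'_calcium silicate = ln(0.221/0.138)/(2πk) = 0.4709/(2π·0.0696) = 1.077 m·K/W
  R'_nickel alloy = ln(0.253/0.221)/(2πk) = 0.1352/(2π·10.6) = 0.002030 m·K/W
  R'_conv,out = 1/(2πr h) = 1/(2π·0.253·23.7) = 0.02654 m·K/W
ΣR = 0.004947 + 2.822×10^-4 + 1.077 + 0.002030 + 0.02654 = 1.111 m·K/W
Q' = ΔT/ΣR = (452 °C − 37 °C)/1.111 = 374 W/m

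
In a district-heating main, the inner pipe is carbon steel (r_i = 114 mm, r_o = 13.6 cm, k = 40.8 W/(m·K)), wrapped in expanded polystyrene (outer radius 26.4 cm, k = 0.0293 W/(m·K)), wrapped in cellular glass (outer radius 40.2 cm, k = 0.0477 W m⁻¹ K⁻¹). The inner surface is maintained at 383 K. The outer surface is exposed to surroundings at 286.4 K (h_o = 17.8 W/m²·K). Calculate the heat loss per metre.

Q' = 19.2 W/m

Treat each layer as a resistance in series:
  R'_carbon steel = ln(0.136/0.114)/(2πk) = 0.1765/(2π·40.8) = 6.883×10^-4 m·K/W
  R'_expanded polystyrene = ln(0.264/0.136)/(2πk) = 0.6633/(2π·0.0293) = 3.603 m·K/W
  R'_cellular glass = ln(0.402/0.264)/(2πk) = 0.4205/(2π·0.0477) = 1.403 m·K/W
  R'_conv,out = 1/(2πr h) = 1/(2π·0.402·17.8) = 0.02224 m·K/W
ΣR = 6.883×10^-4 + 3.603 + 1.403 + 0.02224 = 5.029 m·K/W
Q' = ΔT/ΣR = (383 K − 286.4 K)/5.029 = 19.2 W/m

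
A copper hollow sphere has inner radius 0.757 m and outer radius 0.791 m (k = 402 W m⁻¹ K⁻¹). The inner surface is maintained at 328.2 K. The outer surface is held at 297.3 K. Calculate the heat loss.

Q = 4πk·ΔT/(1/r₁ − 1/r₂) = 4π × 402 × 30.9 / (1/0.757 − 1/0.791) = 2.75×10^6 W

Q = 2750 kW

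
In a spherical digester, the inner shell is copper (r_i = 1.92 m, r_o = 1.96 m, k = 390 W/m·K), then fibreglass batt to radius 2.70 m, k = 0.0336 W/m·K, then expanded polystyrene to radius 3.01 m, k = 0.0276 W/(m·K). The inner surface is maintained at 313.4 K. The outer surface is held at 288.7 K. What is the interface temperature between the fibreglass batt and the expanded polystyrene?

Treat each layer as a resistance in series:
  R_copper = (1/1.92 − 1/1.96)/(4πk) = 0.01063/(4π·390) = 2.169×10^-6 K/W
  R_fibreglass batt = (1/1.96 − 1/2.70)/(4πk) = 0.1398/(4π·0.0336) = 0.3312 K/W
  R_expanded polystyrene = (1/2.70 − 1/3.01)/(4πk) = 0.03814/(4π·0.0276) = 0.1100 K/W
ΣR = 2.169×10^-6 + 0.3312 + 0.1100 = 0.4412 K/W
Q = ΔT/ΣR = (313.4 K − 288.7 K)/0.4412 = 55.98 W
From the inner boundary to the fibreglass batt/expanded polystyrene interface, ΣR_partial = 0.3312 K/W.
T_interface = T_in − Q·ΣR_partial = 313.4 K − (55.98)(0.3312) = 294.9 K

T = 294.9 K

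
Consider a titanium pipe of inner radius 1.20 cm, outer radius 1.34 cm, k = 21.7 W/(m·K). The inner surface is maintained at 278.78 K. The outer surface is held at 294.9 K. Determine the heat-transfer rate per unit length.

Q' = 2πk·ΔT/ln(r₂/r₁) = 2π × 21.7 × 16.12 / ln(0.0134/0.0120) = 19900 W/m

Q' = 19900 W/m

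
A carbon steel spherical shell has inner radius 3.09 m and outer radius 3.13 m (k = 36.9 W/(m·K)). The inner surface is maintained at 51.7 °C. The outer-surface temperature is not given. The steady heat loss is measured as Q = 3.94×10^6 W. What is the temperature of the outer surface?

T_out = 16.6 °C

Sum the resistances:
  R_carbon steel = (1/3.09 − 1/3.13)/(4πk) = 0.004136/(4π·36.9) = 8.919×10^-6 K/W
ΣR = 8.919×10^-6 K/W
ΔT = Q·ΣR = 3.94×10^6 × 8.919×10^-6 = 35.14 K
Heat flows outward, so T_out = T_in − ΔT = 51.7 − 35.14 = 16.6 °C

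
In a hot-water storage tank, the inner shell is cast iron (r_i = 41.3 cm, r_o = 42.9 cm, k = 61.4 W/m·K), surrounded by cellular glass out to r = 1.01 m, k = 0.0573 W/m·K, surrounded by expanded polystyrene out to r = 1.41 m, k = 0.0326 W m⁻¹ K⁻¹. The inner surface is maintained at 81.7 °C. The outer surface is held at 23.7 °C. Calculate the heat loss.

Resistance network (inner→outer):
  R_cast iron = (1/0.413 − 1/0.429)/(4πk) = 0.09031/(4π·61.4) = 1.170×10^-4 K/W
  R_cellular glass = (1/0.429 − 1/1.01)/(4πk) = 1.341/(4π·0.0573) = 1.862 K/W
  R_expanded polystyrene = (1/1.01 − 1/1.41)/(4πk) = 0.2809/(4π·0.0326) = 0.6856 K/W
ΣR = 1.170×10^-4 + 1.862 + 0.6856 = 2.548 K/W
Q = ΔT/ΣR = (81.7 °C − 23.7 °C)/2.548 = 22.8 W

Q = 22.8 W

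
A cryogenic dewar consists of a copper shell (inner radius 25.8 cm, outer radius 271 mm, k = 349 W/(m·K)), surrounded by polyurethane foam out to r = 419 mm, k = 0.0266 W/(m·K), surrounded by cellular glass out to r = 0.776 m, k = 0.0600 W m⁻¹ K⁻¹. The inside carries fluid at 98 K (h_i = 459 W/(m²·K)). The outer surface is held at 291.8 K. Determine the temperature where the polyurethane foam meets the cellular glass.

Treat each layer as a resistance in series:
  R_conv,in = 1/(4πr²h) = 1/(4π·0.258²·459) = 0.002605 K/W
  R_copper = (1/0.258 − 1/0.271)/(4πk) = 0.1859/(4π·349) = 4.240×10^-5 K/W
  R_polyurethane foam = (1/0.271 − 1/0.419)/(4πk) = 1.303/(4π·0.0266) = 3.899 K/W
  R_cellular glass = (1/0.419 − 1/0.776)/(4πk) = 1.098/(4π·0.0600) = 1.456 K/W
ΣR = 0.002605 + 4.240×10^-5 + 3.899 + 1.456 = 5.358 K/W
Q = ΔT/ΣR = (98 K − 291.8 K)/5.358 = -36.17 W
From the inner boundary to the polyurethane foam/cellular glass interface, ΣR_partial = 3.902 K/W.
T_interface = T_in − Q·ΣR_partial = 98 K − (-36.17)(3.902) = 239.1 K

T = 239.1 K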